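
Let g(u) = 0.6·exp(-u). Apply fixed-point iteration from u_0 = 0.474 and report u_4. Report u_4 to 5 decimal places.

u_1 = g(0.474000) = 0.373504
u_2 = g(0.373504) = 0.412991
u_3 = g(0.412991) = 0.397001
u_4 = g(0.397001) = 0.403400

0.40340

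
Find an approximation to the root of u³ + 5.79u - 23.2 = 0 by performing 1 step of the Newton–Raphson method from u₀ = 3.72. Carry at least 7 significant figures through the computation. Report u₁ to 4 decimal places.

Newton update: u ← u − f(u)/f'(u).
f'(u) = 3u² + 5.79
u_0 = 3.720000: f = 49.817648, f' = 47.305200 → u_1 = 3.720000 - (49.817648)/(47.305200) = 2.666889

2.6669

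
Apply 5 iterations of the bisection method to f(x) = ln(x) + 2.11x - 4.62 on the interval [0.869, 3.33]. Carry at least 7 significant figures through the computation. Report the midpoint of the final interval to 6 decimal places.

1.907234

f(0.869000) = -2.926822, f(3.330000) = 3.609272 (opposite signs)
step 1: m = 2.099500, f(m) = 0.551644 > 0 → root in [0.869000, 2.099500]
step 2: m = 1.484250, f(m) = -1.093323 < 0 → root in [1.484250, 2.099500]
step 3: m = 1.791875, f(m) = -0.255881 < 0 → root in [1.791875, 2.099500]
step 4: m = 1.945688, f(m) = 0.151016 > 0 → root in [1.791875, 1.945688]
step 5: m = 1.868781, f(m) = -0.051585 < 0 → root in [1.868781, 1.945688]
Midpoint of [1.868781, 1.945688] = 1.907234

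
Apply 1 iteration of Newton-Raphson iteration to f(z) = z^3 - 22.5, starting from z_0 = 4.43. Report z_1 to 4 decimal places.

3.3355

f'(z) = 3z^2
z_0 = 4.430000: f = 64.438307, f' = 58.874700 → z_1 = 4.430000 - (64.438307)/(58.874700) = 3.335501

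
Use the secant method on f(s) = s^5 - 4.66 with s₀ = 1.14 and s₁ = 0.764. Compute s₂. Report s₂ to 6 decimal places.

f(s_0) = -2.734585, f(s_1) = -4.399704
s_2 = 0.764000 - (-4.399704)·(0.764000 - 1.140000)/(-4.399704 - (-2.734585)) = 1.757496; f(s_2) = 12.107626

1.757496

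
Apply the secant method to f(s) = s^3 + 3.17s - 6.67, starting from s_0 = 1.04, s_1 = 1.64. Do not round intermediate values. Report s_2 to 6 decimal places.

1.300019

f(s_0) = -2.248336, f(s_1) = 2.939744
s_2 = 1.640000 - (2.939744)·(1.640000 - 1.040000)/(2.939744 - (-2.248336)) = 1.300019; f(s_2) = -0.351840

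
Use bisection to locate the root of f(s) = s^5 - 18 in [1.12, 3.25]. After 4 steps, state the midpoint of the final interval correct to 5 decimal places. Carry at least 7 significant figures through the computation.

1.71906

f(1.120000) = -16.237658, f(3.250000) = 344.590820 (opposite signs)
step 1: m = 2.185000, f(m) = 31.803195 > 0 → root in [1.120000, 2.185000]
step 2: m = 1.652500, f(m) = -5.677258 < 0 → root in [1.652500, 2.185000]
step 3: m = 1.918750, f(m) = 8.007102 > 0 → root in [1.652500, 1.918750]
step 4: m = 1.785625, f(m) = 0.153120 > 0 → root in [1.652500, 1.785625]
Midpoint of [1.652500, 1.785625] = 1.719063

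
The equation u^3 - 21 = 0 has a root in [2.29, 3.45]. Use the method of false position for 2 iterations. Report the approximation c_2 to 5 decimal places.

2.73493

f(2.290000) = -8.991011, f(3.450000) = 20.063625
step 1: c = 2.648964, f(c) = -2.412189 < 0 → new bracket [2.648964, 3.450000]
step 2: c = 2.734934, f(c) = -0.543058 < 0 → new bracket [2.734934, 3.450000]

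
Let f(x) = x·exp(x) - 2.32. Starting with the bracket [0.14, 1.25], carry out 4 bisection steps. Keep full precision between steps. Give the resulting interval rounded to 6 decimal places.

f(0.140000) = -2.158962, f(1.250000) = 2.042929 (opposite signs)
step 1: m = 0.695000, f(m) = -0.927422 < 0 → root in [0.695000, 1.250000]
step 2: m = 0.972500, f(m) = 0.251823 > 0 → root in [0.695000, 0.972500]
step 3: m = 0.833750, f(m) = -0.400762 < 0 → root in [0.833750, 0.972500]
step 4: m = 0.903125, f(m) = -0.091718 < 0 → root in [0.903125, 0.972500]

[0.903125, 0.972500]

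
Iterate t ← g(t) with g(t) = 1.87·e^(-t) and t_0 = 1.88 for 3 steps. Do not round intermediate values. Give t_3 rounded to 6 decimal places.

t_1 = g(1.880000) = 0.285343
t_2 = g(0.285343) = 1.405784
t_3 = g(1.405784) = 0.458477

0.458477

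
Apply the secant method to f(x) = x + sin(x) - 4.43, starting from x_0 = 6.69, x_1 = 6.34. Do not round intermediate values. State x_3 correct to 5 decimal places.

5.28623

f(x_0) = 2.655686, f(x_1) = 1.966784
x_2 = 6.340000 - (1.966784)·(6.340000 - 6.690000)/(1.966784 - (2.655686)) = 5.340766; f(x_2) = 0.101783
x_3 = 5.340766 - (0.101783)·(5.340766 - 6.340000)/(0.101783 - (1.966784)) = 5.286232; f(x_3) = 0.016411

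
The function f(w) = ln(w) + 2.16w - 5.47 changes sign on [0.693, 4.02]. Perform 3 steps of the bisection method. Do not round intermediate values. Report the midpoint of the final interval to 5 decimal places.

f(0.693000) = -4.339845, f(4.020000) = 4.604482 (opposite signs)
step 1: m = 2.356500, f(m) = 0.477217 > 0 → root in [0.693000, 2.356500]
step 2: m = 1.524750, f(m) = -1.754710 < 0 → root in [1.524750, 2.356500]
step 3: m = 1.940625, f(m) = -0.615240 < 0 → root in [1.940625, 2.356500]
Midpoint of [1.940625, 2.356500] = 2.148562

2.14856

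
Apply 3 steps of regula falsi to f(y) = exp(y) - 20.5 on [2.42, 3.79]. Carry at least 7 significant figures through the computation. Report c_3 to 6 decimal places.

False-position update: c = (a·f(b) − b·f(a))/(f(b) − f(a)); replace the endpoint whose sign matches f(c).
f(2.420000) = -9.254141, f(3.790000) = 23.756400
step 1: c = 2.804064, f(c) = -3.988380 < 0 → new bracket [2.804064, 3.790000]
step 2: c = 2.945795, f(c) = -1.474218 < 0 → new bracket [2.945795, 3.790000]
step 3: c = 2.995122, f(c) = -0.512208 < 0 → new bracket [2.995122, 3.790000]

2.995122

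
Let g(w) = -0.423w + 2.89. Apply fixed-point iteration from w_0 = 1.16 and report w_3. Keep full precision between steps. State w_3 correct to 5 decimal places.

w_1 = g(1.160000) = 2.399320
w_2 = g(2.399320) = 1.875088
w_3 = g(1.875088) = 2.096838

2.09684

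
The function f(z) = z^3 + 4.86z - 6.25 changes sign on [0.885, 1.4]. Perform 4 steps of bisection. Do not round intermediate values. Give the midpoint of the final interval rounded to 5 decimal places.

1.06203

f(0.885000) = -1.255746, f(1.400000) = 3.298000 (opposite signs)
step 1: m = 1.142500, f(m) = 0.793862 > 0 → root in [0.885000, 1.142500]
step 2: m = 1.013750, f(m) = -0.281355 < 0 → root in [1.013750, 1.142500]
step 3: m = 1.078125, f(m) = 0.242850 > 0 → root in [1.013750, 1.078125]
step 4: m = 1.045937, f(m) = -0.022504 < 0 → root in [1.045937, 1.078125]
Midpoint of [1.045937, 1.078125] = 1.062031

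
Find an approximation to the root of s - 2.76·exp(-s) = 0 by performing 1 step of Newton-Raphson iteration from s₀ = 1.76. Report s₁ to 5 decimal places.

f'(s) = 1 + 2.76·exp(-s)
s_0 = 1.760000: f = 1.285156, f' = 1.474844 → s_1 = 1.760000 - (1.285156)/(1.474844) = 0.888615

0.88862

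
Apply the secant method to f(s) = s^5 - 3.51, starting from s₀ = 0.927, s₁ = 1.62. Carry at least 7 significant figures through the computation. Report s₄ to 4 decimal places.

1.3101

Secant update: s_(k+1) = s_k − f(s_k)·(s_k − s_(k-1))/(f(s_k) − f(s_(k-1))).
f(s_0) = -2.825460, f(s_1) = 7.647710
s_2 = 1.620000 - (7.647710)·(1.620000 - 0.927000)/(7.647710 - (-2.825460)) = 1.113958; f(s_2) = -1.794683
s_3 = 1.113958 - (-1.794683)·(1.113958 - 1.620000)/(-1.794683 - (7.647710)) = 1.210140; f(s_3) = -0.914759
s_4 = 1.210140 - (-0.914759)·(1.210140 - 1.113958)/(-0.914759 - (-1.794683)) = 1.310129; f(s_4) = 0.349851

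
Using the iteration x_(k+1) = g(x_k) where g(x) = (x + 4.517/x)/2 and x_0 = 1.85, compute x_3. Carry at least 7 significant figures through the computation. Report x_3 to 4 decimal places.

x_1 = g(1.850000) = 2.145811
x_2 = g(2.145811) = 2.125421
x_3 = g(2.125421) = 2.125324

2.1253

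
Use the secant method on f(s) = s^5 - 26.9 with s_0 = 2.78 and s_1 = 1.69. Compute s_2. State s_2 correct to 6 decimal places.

1.783883

Secant update: s_(k+1) = s_k − f(s_k)·(s_k − s_(k-1))/(f(s_k) − f(s_(k-1))).
f(s_0) = 139.144303, f(s_1) = -13.114151
s_2 = 1.690000 - (-13.114151)·(1.690000 - 2.780000)/(-13.114151 - (139.144303)) = 1.783883; f(s_2) = -8.835274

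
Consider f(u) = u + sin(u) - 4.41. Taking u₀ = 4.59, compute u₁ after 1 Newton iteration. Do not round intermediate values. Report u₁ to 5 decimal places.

f'(u) = 1 + cos(u)
u_0 = 4.590000: f = -0.812520, f' = 0.877916 → u_1 = 4.590000 - (-0.812520)/(0.877916) = 5.515509

5.51551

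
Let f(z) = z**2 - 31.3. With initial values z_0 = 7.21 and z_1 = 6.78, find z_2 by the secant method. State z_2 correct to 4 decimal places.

5.7315

f(z_0) = 20.684100, f(z_1) = 14.668400
z_2 = 6.780000 - (14.668400)·(6.780000 - 7.210000)/(14.668400 - (20.684100)) = 5.731508; f(z_2) = 1.550186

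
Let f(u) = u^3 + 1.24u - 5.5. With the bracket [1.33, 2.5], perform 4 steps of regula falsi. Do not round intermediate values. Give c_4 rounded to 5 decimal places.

1.52731

f(1.330000) = -1.498163, f(2.500000) = 13.225000
step 1: c = 1.449054, f(c) = -0.660511 < 0 → new bracket [1.449054, 2.500000]
step 2: c = 1.499046, f(c) = -0.272620 < 0 → new bracket [1.499046, 2.500000]
step 3: c = 1.519263, f(c) = -0.109414 < 0 → new bracket [1.519263, 2.500000]
step 4: c = 1.527310, f(c) = -0.043416 < 0 → new bracket [1.527310, 2.500000]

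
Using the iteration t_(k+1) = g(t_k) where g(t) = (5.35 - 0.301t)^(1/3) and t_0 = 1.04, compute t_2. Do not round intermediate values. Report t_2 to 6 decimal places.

t_1 = g(1.040000) = 1.714179
t_2 = g(1.714179) = 1.690843

1.690843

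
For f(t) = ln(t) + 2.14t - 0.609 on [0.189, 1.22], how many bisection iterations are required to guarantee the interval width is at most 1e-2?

7

Initial width b − a = 1.22 − 0.189 = 1.031000.
After n steps the width is (b−a)/2^n; need (b−a)/2^n ≤ 1e-2.
So n ≥ log₂(1.031000/1e-2) = log₂(103.1000) ≈ 6.6879.
Hence n = 7.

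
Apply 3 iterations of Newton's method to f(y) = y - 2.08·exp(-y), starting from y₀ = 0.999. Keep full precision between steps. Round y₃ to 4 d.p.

f'(y) = 1 + 2.08·exp(-y)
y_0 = 0.999000: f = 0.233045, f' = 1.765955 → y_1 = 0.999000 - (0.233045)/(1.765955) = 0.867034
y_1 = 0.867034: f = -0.006973, f' = 1.874007 → y_2 = 0.867034 - (-0.006973)/(1.874007) = 0.870755
y_2 = 0.870755: f = -0.000006, f' = 1.870761 → y_3 = 0.870755 - (-0.000006)/(1.870761) = 0.870759

0.8708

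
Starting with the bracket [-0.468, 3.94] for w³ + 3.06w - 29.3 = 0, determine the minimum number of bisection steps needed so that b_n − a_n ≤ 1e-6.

Initial width b − a = 3.94 − -0.468 = 4.408000.
After n steps the width is (b−a)/2^n; need (b−a)/2^n ≤ 1e-6.
So n ≥ log₂(4.408000/1e-6) = log₂(4408000.0000) ≈ 22.0717.
Hence n = 23.

23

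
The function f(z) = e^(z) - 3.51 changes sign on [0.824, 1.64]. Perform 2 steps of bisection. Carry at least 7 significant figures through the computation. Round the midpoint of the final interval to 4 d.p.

f(0.824000) = -1.230400, f(1.640000) = 1.645170 (opposite signs)
step 1: m = 1.232000, f(m) = -0.081921 < 0 → root in [1.232000, 1.640000]
step 2: m = 1.436000, f(m) = 0.693847 > 0 → root in [1.232000, 1.436000]
Midpoint of [1.232000, 1.436000] = 1.334000

1.3340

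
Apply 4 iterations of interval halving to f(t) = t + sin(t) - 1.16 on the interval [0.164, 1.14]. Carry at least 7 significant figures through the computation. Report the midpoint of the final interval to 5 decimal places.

f(0.164000) = -0.832734, f(1.140000) = 0.888633 (opposite signs)
step 1: m = 0.652000, f(m) = 0.098777 > 0 → root in [0.164000, 0.652000]
step 2: m = 0.408000, f(m) = -0.355226 < 0 → root in [0.408000, 0.652000]
step 3: m = 0.530000, f(m) = -0.124467 < 0 → root in [0.530000, 0.652000]
step 4: m = 0.591000, f(m) = -0.011808 < 0 → root in [0.591000, 0.652000]
Midpoint of [0.591000, 0.652000] = 0.621500

0.62150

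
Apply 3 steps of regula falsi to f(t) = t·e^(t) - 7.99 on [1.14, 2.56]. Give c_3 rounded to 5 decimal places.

1.53623

f(1.140000) = -4.425484, f(2.560000) = 25.125692
step 1: c = 1.352654, f(c) = -2.758368 < 0 → new bracket [1.352654, 2.560000]
step 2: c = 1.472088, f(c) = -1.574157 < 0 → new bracket [1.472088, 2.560000]
step 3: c = 1.536229, f(c) = -0.851094 < 0 → new bracket [1.536229, 2.560000]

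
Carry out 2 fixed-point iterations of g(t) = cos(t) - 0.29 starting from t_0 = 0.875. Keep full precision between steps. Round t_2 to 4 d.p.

0.6490

t_1 = g(0.875000) = 0.350997
t_2 = g(0.350997) = 0.649030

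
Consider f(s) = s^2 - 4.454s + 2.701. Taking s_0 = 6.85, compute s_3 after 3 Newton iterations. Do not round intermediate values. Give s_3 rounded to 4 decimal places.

3.7435

f'(s) = 2s - 4.454
s_0 = 6.850000: f = 19.113600, f' = 9.246000 → s_1 = 6.850000 - (19.113600)/(9.246000) = 4.782771
s_1 = 4.782771: f = 4.273436, f' = 5.111542 → s_2 = 4.782771 - (4.273436)/(5.111542) = 3.946734
s_2 = 3.946734: f = 0.698957, f' = 3.439469 → s_3 = 3.946734 - (0.698957)/(3.439469) = 3.743518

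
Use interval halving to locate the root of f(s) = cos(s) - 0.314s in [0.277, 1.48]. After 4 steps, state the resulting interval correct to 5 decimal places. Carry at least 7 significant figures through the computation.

[1.17925, 1.25444]

f(0.277000) = 0.874902, f(1.480000) = -0.374048 (opposite signs)
step 1: m = 0.878500, f(m) = 0.362458 > 0 → root in [0.878500, 1.480000]
step 2: m = 1.179250, f(m) = 0.011334 > 0 → root in [1.179250, 1.480000]
step 3: m = 1.329625, f(m) = -0.178662 < 0 → root in [1.179250, 1.329625]
step 4: m = 1.254438, f(m) = -0.082785 < 0 → root in [1.179250, 1.254438]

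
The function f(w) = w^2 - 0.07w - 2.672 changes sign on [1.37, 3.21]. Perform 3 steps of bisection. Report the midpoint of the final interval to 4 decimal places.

1.7150

f(1.370000) = -0.891000, f(3.210000) = 7.407400 (opposite signs)
step 1: m = 2.290000, f(m) = 2.411800 > 0 → root in [1.370000, 2.290000]
step 2: m = 1.830000, f(m) = 0.548800 > 0 → root in [1.370000, 1.830000]
step 3: m = 1.600000, f(m) = -0.224000 < 0 → root in [1.600000, 1.830000]
Midpoint of [1.600000, 1.830000] = 1.715000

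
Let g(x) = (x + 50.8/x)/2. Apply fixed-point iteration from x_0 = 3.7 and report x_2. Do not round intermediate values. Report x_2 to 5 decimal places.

x_1 = g(3.700000) = 8.714865
x_2 = g(8.714865) = 7.271993

7.27199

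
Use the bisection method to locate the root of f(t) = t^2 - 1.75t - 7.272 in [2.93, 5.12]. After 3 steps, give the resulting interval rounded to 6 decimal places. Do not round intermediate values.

f(2.930000) = -3.814600, f(5.120000) = 9.982400 (opposite signs)
step 1: m = 4.025000, f(m) = 1.884875 > 0 → root in [2.930000, 4.025000]
step 2: m = 3.477500, f(m) = -1.264619 < 0 → root in [3.477500, 4.025000]
step 3: m = 3.751250, f(m) = 0.235189 > 0 → root in [3.477500, 3.751250]

[3.477500, 3.751250]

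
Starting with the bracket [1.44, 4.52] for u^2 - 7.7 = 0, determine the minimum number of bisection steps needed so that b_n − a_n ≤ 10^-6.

22

Initial width b − a = 4.52 − 1.44 = 3.080000.
After n steps the width is (b−a)/2^n; need (b−a)/2^n ≤ 10^-6.
So n ≥ log₂(3.080000/10^-6) = log₂(3080000.0000) ≈ 21.5545.
Hence n = 22.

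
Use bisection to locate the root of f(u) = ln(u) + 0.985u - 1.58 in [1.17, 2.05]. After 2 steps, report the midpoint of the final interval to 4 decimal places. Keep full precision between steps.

f(1.170000) = -0.270546, f(2.050000) = 1.157090 (opposite signs)
step 1: m = 1.610000, f(m) = 0.482084 > 0 → root in [1.170000, 1.610000]
step 2: m = 1.390000, f(m) = 0.118454 > 0 → root in [1.170000, 1.390000]
Midpoint of [1.170000, 1.390000] = 1.280000

1.2800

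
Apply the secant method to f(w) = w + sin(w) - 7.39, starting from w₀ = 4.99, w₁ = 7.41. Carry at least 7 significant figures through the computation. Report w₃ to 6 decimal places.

6.847321

f(w_0) = -3.361713, f(w_1) = 0.923049
w_2 = 7.410000 - (0.923049)·(7.410000 - 4.990000)/(0.923049 - (-3.361713)) = 6.888669; f(w_2) = 0.067829
w_3 = 6.888669 - (0.067829)·(6.888669 - 7.410000)/(0.067829 - (0.923049)) = 6.847321; f(w_3) = -0.007993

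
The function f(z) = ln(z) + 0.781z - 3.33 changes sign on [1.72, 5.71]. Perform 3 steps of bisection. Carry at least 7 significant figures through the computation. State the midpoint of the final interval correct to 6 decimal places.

2.966875

f(1.720000) = -1.444356, f(5.710000) = 2.871729 (opposite signs)
step 1: m = 3.715000, f(m) = 0.883794 > 0 → root in [1.720000, 3.715000]
step 2: m = 2.717500, f(m) = -0.207920 < 0 → root in [2.717500, 3.715000]
step 3: m = 3.216250, f(m) = 0.350107 > 0 → root in [2.717500, 3.216250]
Midpoint of [2.717500, 3.216250] = 2.966875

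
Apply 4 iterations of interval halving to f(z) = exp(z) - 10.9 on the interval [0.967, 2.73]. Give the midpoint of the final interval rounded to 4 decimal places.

f(0.967000) = -8.269958, f(2.730000) = 4.432887 (opposite signs)
step 1: m = 1.848500, f(m) = -4.549713 < 0 → root in [1.848500, 2.730000]
step 2: m = 2.289250, f(m) = -1.032466 < 0 → root in [2.289250, 2.730000]
step 3: m = 2.509625, f(m) = 1.400317 > 0 → root in [2.289250, 2.509625]
step 4: m = 2.399437, f(m) = 0.116978 > 0 → root in [2.289250, 2.399437]
Midpoint of [2.289250, 2.399437] = 2.344344

2.3443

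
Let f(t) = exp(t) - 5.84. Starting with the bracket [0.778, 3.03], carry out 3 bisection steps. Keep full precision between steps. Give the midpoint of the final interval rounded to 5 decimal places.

f(0.778000) = -3.662886, f(3.030000) = 14.857233 (opposite signs)
step 1: m = 1.904000, f(m) = 0.872692 > 0 → root in [0.778000, 1.904000]
step 2: m = 1.341000, f(m) = -2.017136 < 0 → root in [1.341000, 1.904000]
step 3: m = 1.622500, f(m) = -0.774261 < 0 → root in [1.622500, 1.904000]
Midpoint of [1.622500, 1.904000] = 1.763250

1.76325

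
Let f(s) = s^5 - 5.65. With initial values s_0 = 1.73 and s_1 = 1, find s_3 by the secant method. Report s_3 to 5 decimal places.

f(s_0) = 9.846389, f(s_1) = -4.650000
s_2 = 1.000000 - (-4.650000)·(1.000000 - 1.730000)/(-4.650000 - (9.846389)) = 1.234162; f(s_2) = -2.786742
s_3 = 1.234162 - (-2.786742)·(1.234162 - 1.000000)/(-2.786742 - (-4.650000)) = 1.584381; f(s_3) = 4.333849

1.58438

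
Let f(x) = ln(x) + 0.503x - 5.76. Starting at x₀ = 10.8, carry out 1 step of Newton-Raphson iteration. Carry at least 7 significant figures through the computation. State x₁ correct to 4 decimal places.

7.3548

f'(x) = 1/x + 0.503
x_0 = 10.800000: f = 2.051946, f' = 0.595593 → x_1 = 10.800000 - (2.051946)/(0.595593) = 7.354782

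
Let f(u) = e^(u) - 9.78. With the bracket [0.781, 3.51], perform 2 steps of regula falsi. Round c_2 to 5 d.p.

f(0.781000) = -7.596345, f(3.510000) = 23.668268
step 1: c = 1.444064, f(c) = -5.542118 < 0 → new bracket [1.444064, 3.510000]
step 2: c = 1.836036, f(c) = -3.508372 < 0 → new bracket [1.836036, 3.510000]

1.83604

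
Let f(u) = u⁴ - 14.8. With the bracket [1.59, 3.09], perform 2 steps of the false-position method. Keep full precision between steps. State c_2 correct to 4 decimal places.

False-position update: c = (a·f(b) − b·f(a))/(f(b) − f(a)); replace the endpoint whose sign matches f(c).
f(1.590000) = -8.408710, f(3.090000) = 76.366214
step 1: c = 1.738783, f(c) = -5.659257 < 0 → new bracket [1.738783, 3.090000]
step 2: c = 1.832009, f(c) = -3.535546 < 0 → new bracket [1.832009, 3.090000]

1.8320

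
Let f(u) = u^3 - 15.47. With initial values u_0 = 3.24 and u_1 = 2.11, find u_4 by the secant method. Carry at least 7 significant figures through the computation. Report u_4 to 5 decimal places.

2.49094

f(u_0) = 18.542224, f(u_1) = -6.076069
u_2 = 2.110000 - (-6.076069)·(2.110000 - 3.240000)/(-6.076069 - (18.542224)) = 2.388897; f(u_2) = -1.836981
u_3 = 2.388897 - (-1.836981)·(2.388897 - 2.110000)/(-1.836981 - (-6.076069)) = 2.509755; f(u_3) = 0.338613
u_4 = 2.509755 - (0.338613)·(2.509755 - 2.388897)/(0.338613 - (-1.836981)) = 2.490944; f(u_4) = -0.014185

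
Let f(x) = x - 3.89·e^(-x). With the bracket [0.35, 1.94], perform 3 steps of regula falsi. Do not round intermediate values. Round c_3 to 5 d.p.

False-position update: c = (a·f(b) − b·f(a))/(f(b) − f(a)); replace the endpoint whose sign matches f(c).
f(0.350000) = -2.391237, f(1.940000) = 1.380992
step 1: c = 1.357910, f(c) = 0.357411 > 0 → new bracket [0.350000, 1.357910]
step 2: c = 1.226850, f(c) = 0.086244 > 0 → new bracket [0.350000, 1.226850]
step 3: c = 1.196326, f(c) = 0.020367 > 0 → new bracket [0.350000, 1.196326]

1.19633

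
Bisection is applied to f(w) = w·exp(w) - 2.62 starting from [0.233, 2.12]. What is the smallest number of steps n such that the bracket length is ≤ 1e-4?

Initial width b − a = 2.12 − 0.233 = 1.887000.
After n steps the width is (b−a)/2^n; need (b−a)/2^n ≤ 1e-4.
So n ≥ log₂(1.887000/1e-4) = log₂(18870.0000) ≈ 14.2038.
Hence n = 15.

15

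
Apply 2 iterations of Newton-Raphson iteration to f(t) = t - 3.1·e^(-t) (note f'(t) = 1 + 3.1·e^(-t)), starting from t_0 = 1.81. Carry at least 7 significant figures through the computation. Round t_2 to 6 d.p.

1.062926

Newton update: t ← t − f(t)/f'(t).
t_0 = 1.810000: f = 1.302672, f' = 1.507328 → t_1 = 1.810000 - (1.302672)/(1.507328) = 0.945774
t_1 = 0.945774: f = -0.258201, f' = 2.203975 → t_2 = 0.945774 - (-0.258201)/(2.203975) = 1.062926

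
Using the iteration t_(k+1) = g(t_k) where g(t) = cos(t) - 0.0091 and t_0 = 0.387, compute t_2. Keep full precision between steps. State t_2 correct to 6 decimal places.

0.599148

t_1 = g(0.387000) = 0.916945
t_2 = g(0.916945) = 0.599148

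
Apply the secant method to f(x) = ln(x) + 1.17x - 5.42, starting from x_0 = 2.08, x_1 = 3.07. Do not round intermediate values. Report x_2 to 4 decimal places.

3.5219

f(x_0) = -2.254032, f(x_1) = -0.706422
x_2 = 3.070000 - (-0.706422)·(3.070000 - 2.080000)/(-0.706422 - (-2.254032)) = 3.521896; f(x_2) = -0.040383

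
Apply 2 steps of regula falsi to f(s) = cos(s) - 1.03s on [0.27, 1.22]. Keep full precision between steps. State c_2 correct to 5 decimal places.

0.72187

f(0.270000) = 0.685671, f(1.220000) = -0.912954
step 1: c = 0.677467, f(c) = 0.081372 > 0 → new bracket [0.677467, 1.220000]
step 2: c = 0.721866, f(c) = 0.007052 > 0 → new bracket [0.721866, 1.220000]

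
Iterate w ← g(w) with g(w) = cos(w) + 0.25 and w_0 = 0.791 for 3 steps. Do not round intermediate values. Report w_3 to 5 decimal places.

w_1 = g(0.791000) = 0.953135
w_2 = g(0.953135) = 0.829130
w_3 = g(0.829130) = 0.925517

0.92552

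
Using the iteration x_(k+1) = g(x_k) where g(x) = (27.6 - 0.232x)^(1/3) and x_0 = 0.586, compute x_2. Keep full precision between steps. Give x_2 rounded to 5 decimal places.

2.99629

x_1 = g(0.586000) = 3.017089
x_2 = g(3.017089) = 2.996293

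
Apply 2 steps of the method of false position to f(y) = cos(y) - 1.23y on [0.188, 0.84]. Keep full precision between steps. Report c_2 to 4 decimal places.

False-position update: c = (a·f(b) − b·f(a))/(f(b) − f(a)); replace the endpoint whose sign matches f(c).
f(0.188000) = 0.751140, f(0.840000) = -0.365737
step 1: c = 0.626493, f(c) = 0.039502 > 0 → new bracket [0.626493, 0.840000]
step 2: c = 0.647305, f(c) = 0.001526 > 0 → new bracket [0.647305, 0.840000]

0.6473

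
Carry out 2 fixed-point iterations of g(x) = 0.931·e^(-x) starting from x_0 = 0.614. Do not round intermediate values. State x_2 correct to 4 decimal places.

0.5625

x_1 = g(0.614000) = 0.503840
x_2 = g(0.503840) = 0.562516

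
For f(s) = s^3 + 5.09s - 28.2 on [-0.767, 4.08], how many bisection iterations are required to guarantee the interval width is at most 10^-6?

Initial width b − a = 4.08 − -0.767 = 4.847000.
After n steps the width is (b−a)/2^n; need (b−a)/2^n ≤ 10^-6.
So n ≥ log₂(4.847000/10^-6) = log₂(4847000.0000) ≈ 22.2087.
Hence n = 23.

23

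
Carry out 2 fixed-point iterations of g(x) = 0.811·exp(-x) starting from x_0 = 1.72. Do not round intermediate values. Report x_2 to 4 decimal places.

x_1 = g(1.720000) = 0.145223
x_2 = g(0.145223) = 0.701377

0.7014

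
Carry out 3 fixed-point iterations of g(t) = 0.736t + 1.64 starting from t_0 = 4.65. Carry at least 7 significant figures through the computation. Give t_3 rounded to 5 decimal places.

t_1 = g(4.650000) = 5.062400
t_2 = g(5.062400) = 5.365926
t_3 = g(5.365926) = 5.589322

5.58932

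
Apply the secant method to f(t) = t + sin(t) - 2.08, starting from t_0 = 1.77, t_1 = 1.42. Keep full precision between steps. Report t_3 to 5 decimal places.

f(t_0) = 0.670224, f(t_1) = 0.328652
t_2 = 1.420000 - (0.328652)·(1.420000 - 1.770000)/(0.328652 - (0.670224)) = 1.083240; f(t_2) = -0.113280
t_3 = 1.083240 - (-0.113280)·(1.083240 - 1.420000)/(-0.113280 - (0.328652)) = 1.169561; f(t_3) = 0.010141

1.16956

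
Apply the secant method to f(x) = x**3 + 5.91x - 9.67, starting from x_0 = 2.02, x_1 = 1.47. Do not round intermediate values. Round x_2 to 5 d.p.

1.32489

Secant update: x_(k+1) = x_k − f(x_k)·(x_k − x_(k-1))/(f(x_k) − f(x_(k-1))).
f(x_0) = 10.510608, f(x_1) = 2.194223
x_2 = 1.470000 - (2.194223)·(1.470000 - 2.020000)/(2.194223 - (10.510608)) = 1.324886; f(x_2) = 0.485681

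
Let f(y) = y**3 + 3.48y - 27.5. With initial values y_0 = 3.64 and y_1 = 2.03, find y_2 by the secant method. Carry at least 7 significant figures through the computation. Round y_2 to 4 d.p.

f(y_0) = 33.395744, f(y_1) = -12.070173
y_2 = 2.030000 - (-12.070173)·(2.030000 - 3.640000)/(-12.070173 - (33.395744)) = 2.457419; f(y_2) = -4.108063

2.4574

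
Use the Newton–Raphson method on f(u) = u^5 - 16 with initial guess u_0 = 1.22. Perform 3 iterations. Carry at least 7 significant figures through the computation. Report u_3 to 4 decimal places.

1.8123

f'(u) = 5u^4
u_0 = 1.220000: f = -13.297292, f' = 11.076673 → u_1 = 1.220000 - (-13.297292)/(11.076673) = 2.420477
u_1 = 2.420477: f = 67.081604, f' = 171.622373 → u_2 = 2.420477 - (67.081604)/(171.622373) = 2.029610
u_2 = 2.029610: f = 18.439953, f' = 84.843786 → u_3 = 2.029610 - (18.439953)/(84.843786) = 1.812270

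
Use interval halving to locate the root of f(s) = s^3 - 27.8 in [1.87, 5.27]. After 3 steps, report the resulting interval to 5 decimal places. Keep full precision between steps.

f(1.870000) = -21.260797, f(5.270000) = 118.563183 (opposite signs)
step 1: m = 3.570000, f(m) = 17.699293 > 0 → root in [1.870000, 3.570000]
step 2: m = 2.720000, f(m) = -7.676352 < 0 → root in [2.720000, 3.570000]
step 3: m = 3.145000, f(m) = 3.307274 > 0 → root in [2.720000, 3.145000]

[2.72000, 3.14500]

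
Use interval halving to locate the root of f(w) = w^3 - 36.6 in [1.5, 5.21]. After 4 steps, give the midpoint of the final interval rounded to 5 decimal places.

f(1.500000) = -33.225000, f(5.210000) = 104.820761 (opposite signs)
step 1: m = 3.355000, f(m) = 1.163964 > 0 → root in [1.500000, 3.355000]
step 2: m = 2.427500, f(m) = -22.295334 < 0 → root in [2.427500, 3.355000]
step 3: m = 2.891250, f(m) = -12.431097 < 0 → root in [2.891250, 3.355000]
step 4: m = 3.123125, f(m) = -6.137321 < 0 → root in [3.123125, 3.355000]
Midpoint of [3.123125, 3.355000] = 3.239063

3.23906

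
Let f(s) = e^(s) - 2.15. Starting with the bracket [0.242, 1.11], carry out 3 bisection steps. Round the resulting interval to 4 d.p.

f(0.242000) = -0.876206, f(1.110000) = 0.884358 (opposite signs)
step 1: m = 0.676000, f(m) = -0.184002 < 0 → root in [0.676000, 1.110000]
step 2: m = 0.893000, f(m) = 0.292446 > 0 → root in [0.676000, 0.893000]
step 3: m = 0.784500, f(m) = 0.041311 > 0 → root in [0.676000, 0.784500]

[0.6760, 0.7845]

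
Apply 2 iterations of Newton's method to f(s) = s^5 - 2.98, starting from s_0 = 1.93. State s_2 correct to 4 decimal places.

1.3635

f'(s) = 5s^4
s_0 = 1.930000: f = 23.798518, f' = 69.374400 → s_1 = 1.930000 - (23.798518)/(69.374400) = 1.586955
s_1 = 1.586955: f = 7.085225, f' = 31.712378 → s_2 = 1.586955 - (7.085225)/(31.712378) = 1.363534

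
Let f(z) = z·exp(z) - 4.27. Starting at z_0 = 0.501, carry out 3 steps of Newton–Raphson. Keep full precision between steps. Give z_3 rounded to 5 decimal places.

1.26955

Newton update: z ← z − f(z)/f'(z).
f'(z) = (z + 1)·exp(z)
z_0 = 0.501000: f = -3.443164, f' = 2.477207 → z_1 = 0.501000 - (-3.443164)/(2.477207) = 1.890938
z_1 = 1.890938: f = 8.258567, f' = 19.154149 → z_2 = 1.890938 - (8.258567)/(19.154149) = 1.459775
z_2 = 1.459775: f = 2.014317, f' = 10.589307 → z_3 = 1.459775 - (2.014317)/(10.589307) = 1.269553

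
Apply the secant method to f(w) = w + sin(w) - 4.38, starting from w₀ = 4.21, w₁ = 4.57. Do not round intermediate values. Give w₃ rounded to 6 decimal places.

f(w_0) = -1.046435, f(w_1) = -0.799880
w_2 = 4.570000 - (-0.799880)·(4.570000 - 4.210000)/(-0.799880 - (-1.046435)) = 5.737921; f(w_2) = 0.839277
w_3 = 5.737921 - (0.839277)·(5.737921 - 4.570000)/(0.839277 - (-0.799880)) = 5.139925; f(w_3) = -0.150065

5.139925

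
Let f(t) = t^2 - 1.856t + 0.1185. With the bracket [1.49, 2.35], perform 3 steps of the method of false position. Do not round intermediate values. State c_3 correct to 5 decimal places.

f(1.490000) = -0.426840, f(2.350000) = 1.279400
step 1: c = 1.705141, f(c) = -0.138736 < 0 → new bracket [1.705141, 2.350000]
step 2: c = 1.768227, f(c) = -0.036702 < 0 → new bracket [1.768227, 2.350000]
step 3: c = 1.784451, f(c) = -0.009175 < 0 → new bracket [1.784451, 2.350000]

1.78445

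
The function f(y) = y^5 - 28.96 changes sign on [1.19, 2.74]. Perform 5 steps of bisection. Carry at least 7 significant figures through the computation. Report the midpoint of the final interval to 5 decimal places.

1.94078

f(1.190000) = -26.573646, f(2.740000) = 125.477518 (opposite signs)
step 1: m = 1.965000, f(m) = 0.336300 > 0 → root in [1.190000, 1.965000]
step 2: m = 1.577500, f(m) = -19.191074 < 0 → root in [1.577500, 1.965000]
step 3: m = 1.771250, f(m) = -11.525909 < 0 → root in [1.771250, 1.965000]
step 4: m = 1.868125, f(m) = -6.207472 < 0 → root in [1.868125, 1.965000]
step 5: m = 1.916562, f(m) = -3.100809 < 0 → root in [1.916562, 1.965000]
Midpoint of [1.916562, 1.965000] = 1.940781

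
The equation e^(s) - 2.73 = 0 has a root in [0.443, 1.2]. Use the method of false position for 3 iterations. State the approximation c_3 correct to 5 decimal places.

1.00378

f(0.443000) = -1.172628, f(1.200000) = 0.590117
step 1: c = 0.946578, f(c) = -0.153124 < 0 → new bracket [0.946578, 1.200000]
step 2: c = 0.998788, f(c) = -0.015010 < 0 → new bracket [0.998788, 1.200000]
step 3: c = 1.003779, f(c) = -0.001426 < 0 → new bracket [1.003779, 1.200000]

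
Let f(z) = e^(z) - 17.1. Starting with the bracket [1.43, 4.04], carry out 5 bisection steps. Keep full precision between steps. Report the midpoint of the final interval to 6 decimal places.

2.857344

f(1.430000) = -12.921301, f(4.040000) = 39.726343 (opposite signs)
step 1: m = 2.735000, f(m) = -1.690257 < 0 → root in [2.735000, 4.040000]
step 2: m = 3.387500, f(m) = 12.491880 > 0 → root in [2.735000, 3.387500]
step 3: m = 3.061250, f(m) = 4.254233 > 0 → root in [2.735000, 3.061250]
step 4: m = 2.898125, f(m) = 1.040101 > 0 → root in [2.735000, 2.898125]
step 5: m = 2.816562, f(m) = -0.380721 < 0 → root in [2.816562, 2.898125]
Midpoint of [2.816562, 2.898125] = 2.857344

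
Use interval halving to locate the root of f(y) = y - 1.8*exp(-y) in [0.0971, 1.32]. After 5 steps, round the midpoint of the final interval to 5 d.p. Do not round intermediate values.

0.80409

f(0.097100) = -1.536337, f(1.320000) = 0.839156 (opposite signs)
step 1: m = 0.708550, f(m) = -0.177694 < 0 → root in [0.708550, 1.320000]
step 2: m = 1.014275, f(m) = 0.361478 > 0 → root in [0.708550, 1.014275]
step 3: m = 0.861413, f(m) = 0.100796 > 0 → root in [0.708550, 0.861413]
step 4: m = 0.784981, f(m) = -0.036050 < 0 → root in [0.784981, 0.861413]
step 5: m = 0.823197, f(m) = 0.032950 > 0 → root in [0.784981, 0.823197]
Midpoint of [0.784981, 0.823197] = 0.804089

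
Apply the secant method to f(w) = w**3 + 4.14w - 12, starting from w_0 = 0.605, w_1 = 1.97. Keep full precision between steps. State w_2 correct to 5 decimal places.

1.57317

f(w_0) = -9.273855, f(w_1) = 3.801173
w_2 = 1.970000 - (3.801173)·(1.970000 - 0.605000)/(3.801173 - (-9.273855)) = 1.573167; f(w_2) = -1.593728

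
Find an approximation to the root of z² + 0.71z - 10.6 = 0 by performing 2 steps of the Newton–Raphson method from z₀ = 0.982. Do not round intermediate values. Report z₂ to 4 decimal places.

3.1309

f'(z) = 2z + 0.71
z_0 = 0.982000: f = -8.938456, f' = 2.674000 → z_1 = 0.982000 - (-8.938456)/(2.674000) = 4.324728
z_1 = 4.324728: f = 11.173834, f' = 9.359457 → z_2 = 4.324728 - (11.173834)/(9.359457) = 3.130874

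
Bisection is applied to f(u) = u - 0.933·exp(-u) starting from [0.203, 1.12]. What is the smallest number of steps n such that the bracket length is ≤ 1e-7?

24

Initial width b − a = 1.12 − 0.203 = 0.917000.
After n steps the width is (b−a)/2^n; need (b−a)/2^n ≤ 1e-7.
So n ≥ log₂(0.917000/1e-7) = log₂(9170000.0000) ≈ 23.1285.
Hence n = 24.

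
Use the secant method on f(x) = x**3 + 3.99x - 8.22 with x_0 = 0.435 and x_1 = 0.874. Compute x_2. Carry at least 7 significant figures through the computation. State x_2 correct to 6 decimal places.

1.637646

Secant update: x_(k+1) = x_k − f(x_k)·(x_k − x_(k-1))/(f(x_k) − f(x_(k-1))).
f(x_0) = -6.402037, f(x_1) = -4.065112
x_2 = 0.874000 - (-4.065112)·(0.874000 - 0.435000)/(-4.065112 - (-6.402037)) = 1.637646; f(x_2) = 2.706190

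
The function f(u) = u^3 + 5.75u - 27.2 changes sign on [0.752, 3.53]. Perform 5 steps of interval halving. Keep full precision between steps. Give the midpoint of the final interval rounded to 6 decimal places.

2.358031

f(0.752000) = -22.450741, f(3.530000) = 37.084477 (opposite signs)
step 1: m = 2.141000, f(m) = -5.075161 < 0 → root in [2.141000, 3.530000]
step 2: m = 2.835500, f(m) = 11.901716 > 0 → root in [2.141000, 2.835500]
step 3: m = 2.488250, f(m) = 2.513159 > 0 → root in [2.141000, 2.488250]
step 4: m = 2.314625, f(m) = -1.490329 < 0 → root in [2.314625, 2.488250]
step 5: m = 2.401438, f(m) = 0.457121 > 0 → root in [2.314625, 2.401438]
Midpoint of [2.314625, 2.401438] = 2.358031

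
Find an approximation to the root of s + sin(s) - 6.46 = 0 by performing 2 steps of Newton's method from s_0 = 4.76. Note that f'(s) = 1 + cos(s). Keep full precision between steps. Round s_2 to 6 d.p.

Newton update: s ← s − f(s)/f'(s).
s_0 = 4.760000: f = -2.698867, f' = 1.047593 → s_1 = 4.760000 - (-2.698867)/(1.047593) = 7.336255
s_1 = 7.336255: f = 1.745202, f' = 1.494906 → s_2 = 7.336255 - (1.745202)/(1.494906) = 6.168823

6.168823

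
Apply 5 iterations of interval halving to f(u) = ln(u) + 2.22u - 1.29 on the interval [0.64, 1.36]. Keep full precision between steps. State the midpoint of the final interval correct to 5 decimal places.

f(0.640000) = -0.315487, f(1.360000) = 2.036685 (opposite signs)
step 1: m = 1.000000, f(m) = 0.930000 > 0 → root in [0.640000, 1.000000]
step 2: m = 0.820000, f(m) = 0.331949 > 0 → root in [0.640000, 0.820000]
step 3: m = 0.730000, f(m) = 0.015889 > 0 → root in [0.640000, 0.730000]
step 4: m = 0.685000, f(m) = -0.147636 < 0 → root in [0.685000, 0.730000]
step 5: m = 0.707500, f(m) = -0.065368 < 0 → root in [0.707500, 0.730000]
Midpoint of [0.707500, 0.730000] = 0.718750

0.71875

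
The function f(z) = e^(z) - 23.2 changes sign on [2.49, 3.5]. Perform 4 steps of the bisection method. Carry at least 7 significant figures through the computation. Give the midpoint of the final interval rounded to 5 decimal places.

f(2.490000) = -11.138724, f(3.500000) = 9.915452 (opposite signs)
step 1: m = 2.995000, f(m) = -3.214640 < 0 → root in [2.995000, 3.500000]
step 2: m = 3.247500, f(m) = 2.525945 > 0 → root in [2.995000, 3.247500]
step 3: m = 3.121250, f(m) = -0.525295 < 0 → root in [3.121250, 3.247500]
step 4: m = 3.184375, f(m) = 0.952189 > 0 → root in [3.121250, 3.184375]
Midpoint of [3.121250, 3.184375] = 3.152813

3.15281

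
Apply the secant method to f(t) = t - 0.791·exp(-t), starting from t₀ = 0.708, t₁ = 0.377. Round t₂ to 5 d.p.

f(t_0) = 0.318331, f(t_1) = -0.165560
t_2 = 0.377000 - (-0.165560)·(0.377000 - 0.708000)/(-0.165560 - (0.318331)) = 0.490249; f(t_2) = 0.005783

0.49025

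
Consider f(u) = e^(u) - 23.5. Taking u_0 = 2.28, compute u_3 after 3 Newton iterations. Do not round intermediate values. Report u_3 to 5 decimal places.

3.16361

f'(u) = e^(u)
u_0 = 2.280000: f = -13.723320, f' = 9.776680 → u_1 = 2.280000 - (-13.723320)/(9.776680) = 3.683679
u_1 = 3.683679: f = 16.292516, f' = 39.792516 → u_2 = 3.683679 - (16.292516)/(39.792516) = 3.274242
u_2 = 3.274242: f = 2.923194, f' = 26.423194 → u_3 = 3.274242 - (2.923194)/(26.423194) = 3.163612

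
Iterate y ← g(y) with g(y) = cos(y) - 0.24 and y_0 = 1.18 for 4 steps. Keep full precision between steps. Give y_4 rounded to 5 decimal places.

y_1 = g(1.180000) = 0.140925
y_2 = g(0.140925) = 0.750087
y_3 = g(0.750087) = 0.491630
y_4 = g(0.491630) = 0.641565

0.64156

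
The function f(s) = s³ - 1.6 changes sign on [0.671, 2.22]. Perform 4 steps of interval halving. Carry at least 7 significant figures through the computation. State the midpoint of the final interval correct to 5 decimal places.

1.20347

f(0.671000) = -1.297888, f(2.220000) = 9.341048 (opposite signs)
step 1: m = 1.445500, f(m) = 1.420329 > 0 → root in [0.671000, 1.445500]
step 2: m = 1.058250, f(m) = -0.414873 < 0 → root in [1.058250, 1.445500]
step 3: m = 1.251875, f(m) = 0.361927 > 0 → root in [1.058250, 1.251875]
step 4: m = 1.155063, f(m) = -0.058951 < 0 → root in [1.155063, 1.251875]
Midpoint of [1.155063, 1.251875] = 1.203469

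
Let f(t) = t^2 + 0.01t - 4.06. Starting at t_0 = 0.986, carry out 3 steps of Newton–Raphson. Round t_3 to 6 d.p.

f'(t) = 2t + 0.01
t_0 = 0.986000: f = -3.077944, f' = 1.982000 → t_1 = 0.986000 - (-3.077944)/(1.982000) = 2.538949
t_1 = 2.538949: f = 2.411649, f' = 5.087897 → t_2 = 2.538949 - (2.411649)/(5.087897) = 2.064951
t_2 = 2.064951: f = 0.224673, f' = 4.139903 → t_3 = 2.064951 - (0.224673)/(4.139903) = 2.010681

2.010681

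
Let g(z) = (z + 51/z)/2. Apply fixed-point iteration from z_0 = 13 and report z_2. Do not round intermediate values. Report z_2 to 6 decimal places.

z_1 = g(13.000000) = 8.461538
z_2 = g(8.461538) = 7.244406

7.244406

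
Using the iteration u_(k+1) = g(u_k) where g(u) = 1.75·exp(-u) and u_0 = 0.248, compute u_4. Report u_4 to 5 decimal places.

0.57121

u_1 = g(0.248000) = 1.365630
u_2 = g(1.365630) = 0.446635
u_3 = g(0.446635) = 1.119611
u_4 = g(1.119611) = 0.571212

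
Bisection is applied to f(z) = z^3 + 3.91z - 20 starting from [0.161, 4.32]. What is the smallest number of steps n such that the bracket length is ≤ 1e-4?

Initial width b − a = 4.32 − 0.161 = 4.159000.
After n steps the width is (b−a)/2^n; need (b−a)/2^n ≤ 1e-4.
So n ≥ log₂(4.159000/1e-4) = log₂(41590.0000) ≈ 15.3439.
Hence n = 16.

16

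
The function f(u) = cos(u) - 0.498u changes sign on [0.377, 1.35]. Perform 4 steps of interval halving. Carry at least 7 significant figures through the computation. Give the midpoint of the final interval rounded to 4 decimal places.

1.0155

f(0.377000) = 0.742027, f(1.350000) = -0.453293 (opposite signs)
step 1: m = 0.863500, f(m) = 0.219758 > 0 → root in [0.863500, 1.350000]
step 2: m = 1.106750, f(m) = -0.103591 < 0 → root in [0.863500, 1.106750]
step 3: m = 0.985125, f(m) = 0.062167 > 0 → root in [0.985125, 1.106750]
step 4: m = 1.045937, f(m) = -0.019786 < 0 → root in [0.985125, 1.045937]
Midpoint of [0.985125, 1.045937] = 1.015531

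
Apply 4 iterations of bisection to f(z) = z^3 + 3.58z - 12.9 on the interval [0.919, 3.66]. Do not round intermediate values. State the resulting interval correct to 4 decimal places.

f(0.919000) = -8.833828, f(3.660000) = 49.230696 (opposite signs)
step 1: m = 2.289500, f(m) = 7.297535 > 0 → root in [0.919000, 2.289500]
step 2: m = 1.604250, f(m) = -3.028058 < 0 → root in [1.604250, 2.289500]
step 3: m = 1.946875, f(m) = 1.449096 > 0 → root in [1.604250, 1.946875]
step 4: m = 1.775563, f(m) = -0.945809 < 0 → root in [1.775563, 1.946875]

[1.7756, 1.9469]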